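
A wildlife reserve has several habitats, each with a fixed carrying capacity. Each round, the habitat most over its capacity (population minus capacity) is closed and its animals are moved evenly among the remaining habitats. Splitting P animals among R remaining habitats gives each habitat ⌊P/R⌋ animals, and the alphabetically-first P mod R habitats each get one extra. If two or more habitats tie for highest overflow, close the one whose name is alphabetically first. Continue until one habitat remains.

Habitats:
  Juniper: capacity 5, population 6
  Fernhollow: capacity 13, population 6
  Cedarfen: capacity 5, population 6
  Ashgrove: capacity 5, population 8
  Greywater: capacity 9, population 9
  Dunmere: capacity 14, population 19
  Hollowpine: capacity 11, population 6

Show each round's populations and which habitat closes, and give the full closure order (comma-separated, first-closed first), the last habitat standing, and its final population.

Closure order: Dunmere, Ashgrove, Cedarfen, Juniper, Greywater, Fernhollow
Last habitat: Hollowpine with 60 animals

Round 1: Ashgrove=8 Cedarfen=6 Dunmere=19 Fernhollow=6 Greywater=9 Hollowpine=6 Juniper=6 → close Dunmere (overflow 5)
  19÷6 = 3 each, +1 to first 1
Round 2: Ashgrove=12 Cedarfen=9 Fernhollow=9 Greywater=12 Hollowpine=9 Juniper=9 → close Ashgrove (overflow 7)
  12÷5 = 2 each, +1 to first 2
Round 3: Cedarfen=12 Fernhollow=12 Greywater=14 Hollowpine=11 Juniper=11 → close Cedarfen (overflow 7)
  12÷4 = 3 each, +1 to first 0
Round 4: Fernhollow=15 Greywater=17 Hollowpine=14 Juniper=14 → close Juniper (overflow 9)
  14÷3 = 4 each, +1 to first 2
Round 5: Fernhollow=20 Greywater=22 Hollowpine=18 → close Greywater (overflow 13)
  22÷2 = 11 each, +1 to first 0
Round 6: Fernhollow=31 Hollowpine=29 → close Fernhollow (overflow 18)
  31÷1 = 31 each, +1 to first 0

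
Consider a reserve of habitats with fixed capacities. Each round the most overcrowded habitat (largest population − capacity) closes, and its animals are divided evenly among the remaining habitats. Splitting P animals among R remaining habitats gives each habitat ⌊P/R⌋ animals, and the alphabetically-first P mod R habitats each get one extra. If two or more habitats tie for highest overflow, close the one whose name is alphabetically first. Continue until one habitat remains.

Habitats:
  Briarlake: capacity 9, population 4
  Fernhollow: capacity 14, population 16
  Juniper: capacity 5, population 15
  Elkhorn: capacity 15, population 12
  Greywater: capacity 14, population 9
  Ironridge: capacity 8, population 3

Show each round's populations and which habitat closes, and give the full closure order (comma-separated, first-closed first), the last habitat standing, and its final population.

Round 1: Briarlake=4 Elkhorn=12 Fernhollow=16 Greywater=9 Ironridge=3 Juniper=15 → close Juniper (overflow 10)
  15÷5 = 3 each, +1 to first 0
Round 2: Briarlake=7 Elkhorn=15 Fernhollow=19 Greywater=12 Ironridge=6 → close Fernhollow (overflow 5)
  19÷4 = 4 each, +1 to first 3
Round 3: Briarlake=12 Elkhorn=20 Greywater=17 Ironridge=10 → close Elkhorn (overflow 5)
  20÷3 = 6 each, +1 to first 2
Round 4: Briarlake=19 Greywater=24 Ironridge=16 → close Briarlake (overflow 10)
  19÷2 = 9 each, +1 to first 1
Round 5: Greywater=34 Ironridge=25 → close Greywater (overflow 20)
  34÷1 = 34 each, +1 to first 0

Closure order: Juniper, Fernhollow, Elkhorn, Briarlake, Greywater
Last habitat: Ironridge with 59 animals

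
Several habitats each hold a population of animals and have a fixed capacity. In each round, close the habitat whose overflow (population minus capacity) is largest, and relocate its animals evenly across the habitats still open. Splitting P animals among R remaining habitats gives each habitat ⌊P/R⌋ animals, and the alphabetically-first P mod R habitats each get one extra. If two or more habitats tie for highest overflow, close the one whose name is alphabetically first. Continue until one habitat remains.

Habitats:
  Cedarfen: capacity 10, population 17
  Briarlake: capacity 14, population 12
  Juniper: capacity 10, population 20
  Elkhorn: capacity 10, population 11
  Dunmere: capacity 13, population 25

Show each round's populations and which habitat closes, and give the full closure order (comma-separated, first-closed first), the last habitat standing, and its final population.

Closure order: Dunmere, Juniper, Cedarfen, Elkhorn
Last habitat: Briarlake with 85 animals

Round 1: Briarlake=12 Cedarfen=17 Dunmere=25 Elkhorn=11 Juniper=20 → close Dunmere (overflow 12)
  25÷4 = 6 each, +1 to first 1
Round 2: Briarlake=19 Cedarfen=23 Elkhorn=17 Juniper=26 → close Juniper (overflow 16)
  26÷3 = 8 each, +1 to first 2
Round 3: Briarlake=28 Cedarfen=32 Elkhorn=25 → close Cedarfen (overflow 22)
  32÷2 = 16 each, +1 to first 0
Round 4: Briarlake=44 Elkhorn=41 → close Elkhorn (overflow 31)
  41÷1 = 41 each, +1 to first 0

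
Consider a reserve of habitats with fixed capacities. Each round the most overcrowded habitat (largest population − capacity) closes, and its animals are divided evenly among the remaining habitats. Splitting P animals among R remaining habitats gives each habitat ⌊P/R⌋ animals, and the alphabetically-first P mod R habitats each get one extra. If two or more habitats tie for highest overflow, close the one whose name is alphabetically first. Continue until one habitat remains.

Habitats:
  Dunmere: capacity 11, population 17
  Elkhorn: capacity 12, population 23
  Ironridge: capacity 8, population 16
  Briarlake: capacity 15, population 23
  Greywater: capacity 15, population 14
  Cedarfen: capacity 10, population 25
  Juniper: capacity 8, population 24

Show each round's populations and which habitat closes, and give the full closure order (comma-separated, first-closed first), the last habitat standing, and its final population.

Closure order: Juniper, Cedarfen, Elkhorn, Briarlake, Ironridge, Dunmere
Last habitat: Greywater with 142 animals

Round 1: Briarlake=23 Cedarfen=25 Dunmere=17 Elkhorn=23 Greywater=14 Ironridge=16 Juniper=24 → close Juniper (overflow 16)
  24÷6 = 4 each, +1 to first 0
Round 2: Briarlake=27 Cedarfen=29 Dunmere=21 Elkhorn=27 Greywater=18 Ironridge=20 → close Cedarfen (overflow 19)
  29÷5 = 5 each, +1 to first 4
Round 3: Briarlake=33 Dunmere=27 Elkhorn=33 Greywater=24 Ironridge=25 → close Elkhorn (overflow 21)
  33÷4 = 8 each, +1 to first 1
Round 4: Briarlake=42 Dunmere=35 Greywater=32 Ironridge=33 → close Briarlake (overflow 27)
  42÷3 = 14 each, +1 to first 0
Round 5: Dunmere=49 Greywater=46 Ironridge=47 → close Ironridge (overflow 39)
  47÷2 = 23 each, +1 to first 1
Round 6: Dunmere=73 Greywater=69 → close Dunmere (overflow 62)
  73÷1 = 73 each, +1 to first 0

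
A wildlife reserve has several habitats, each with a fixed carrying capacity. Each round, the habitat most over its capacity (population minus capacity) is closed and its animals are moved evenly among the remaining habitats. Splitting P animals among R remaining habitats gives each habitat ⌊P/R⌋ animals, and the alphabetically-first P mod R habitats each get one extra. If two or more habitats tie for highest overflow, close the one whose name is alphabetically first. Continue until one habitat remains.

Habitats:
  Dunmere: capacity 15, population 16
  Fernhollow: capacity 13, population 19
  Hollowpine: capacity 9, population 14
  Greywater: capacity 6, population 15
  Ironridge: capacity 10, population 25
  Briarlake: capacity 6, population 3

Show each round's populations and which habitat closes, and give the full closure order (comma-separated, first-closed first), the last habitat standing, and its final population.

Closure order: Ironridge, Greywater, Fernhollow, Hollowpine, Dunmere
Last habitat: Briarlake with 92 animals

Round 1: Briarlake=3 Dunmere=16 Fernhollow=19 Greywater=15 Hollowpine=14 Ironridge=25 → close Ironridge (overflow 15)
  25÷5 = 5 each, +1 to first 0
Round 2: Briarlake=8 Dunmere=21 Fernhollow=24 Greywater=20 Hollowpine=19 → close Greywater (overflow 14)
  20÷4 = 5 each, +1 to first 0
Round 3: Briarlake=13 Dunmere=26 Fernhollow=29 Hollowpine=24 → close Fernhollow (overflow 16)
  29÷3 = 9 each, +1 to first 2
Round 4: Briarlake=23 Dunmere=36 Hollowpine=33 → close Hollowpine (overflow 24)
  33÷2 = 16 each, +1 to first 1
Round 5: Briarlake=40 Dunmere=52 → close Dunmere (overflow 37)
  52÷1 = 52 each, +1 to first 0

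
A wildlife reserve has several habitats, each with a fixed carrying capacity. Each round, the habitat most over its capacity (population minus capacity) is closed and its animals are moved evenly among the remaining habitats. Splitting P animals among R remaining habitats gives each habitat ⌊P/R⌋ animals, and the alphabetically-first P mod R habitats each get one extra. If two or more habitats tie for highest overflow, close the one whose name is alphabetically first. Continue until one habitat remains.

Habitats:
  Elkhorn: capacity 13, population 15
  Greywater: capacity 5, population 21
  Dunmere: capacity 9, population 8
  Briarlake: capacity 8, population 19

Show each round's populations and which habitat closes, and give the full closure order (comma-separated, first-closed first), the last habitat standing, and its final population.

Round 1: Briarlake=19 Dunmere=8 Elkhorn=15 Greywater=21 → close Greywater (overflow 16)
  21÷3 = 7 each, +1 to first 0
Round 2: Briarlake=26 Dunmere=15 Elkhorn=22 → close Briarlake (overflow 18)
  26÷2 = 13 each, +1 to first 0
Round 3: Dunmere=28 Elkhorn=35 → close Elkhorn (overflow 22)
  35÷1 = 35 each, +1 to first 0

Closure order: Greywater, Briarlake, Elkhorn
Last habitat: Dunmere with 63 animals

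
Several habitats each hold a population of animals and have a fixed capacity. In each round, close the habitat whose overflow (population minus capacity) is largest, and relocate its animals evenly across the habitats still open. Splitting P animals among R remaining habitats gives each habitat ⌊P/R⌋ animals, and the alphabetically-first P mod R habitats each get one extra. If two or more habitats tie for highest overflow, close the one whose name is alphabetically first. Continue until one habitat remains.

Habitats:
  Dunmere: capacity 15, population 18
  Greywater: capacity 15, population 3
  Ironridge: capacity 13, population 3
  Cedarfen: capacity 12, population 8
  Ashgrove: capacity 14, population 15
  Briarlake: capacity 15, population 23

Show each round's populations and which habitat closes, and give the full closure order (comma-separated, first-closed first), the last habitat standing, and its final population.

Round 1: Ashgrove=15 Briarlake=23 Cedarfen=8 Dunmere=18 Greywater=3 Ironridge=3 → close Briarlake (overflow 8)
  23÷5 = 4 each, +1 to first 3
Round 2: Ashgrove=20 Cedarfen=13 Dunmere=23 Greywater=7 Ironridge=7 → close Dunmere (overflow 8)
  23÷4 = 5 each, +1 to first 3
Round 3: Ashgrove=26 Cedarfen=19 Greywater=13 Ironridge=12 → close Ashgrove (overflow 12)
  26÷3 = 8 each, +1 to first 2
Round 4: Cedarfen=28 Greywater=22 Ironridge=20 → close Cedarfen (overflow 16)
  28÷2 = 14 each, +1 to first 0
Round 5: Greywater=36 Ironridge=34 → close Greywater (overflow 21)
  36÷1 = 36 each, +1 to first 0

Closure order: Briarlake, Dunmere, Ashgrove, Cedarfen, Greywater
Last habitat: Ironridge with 70 animals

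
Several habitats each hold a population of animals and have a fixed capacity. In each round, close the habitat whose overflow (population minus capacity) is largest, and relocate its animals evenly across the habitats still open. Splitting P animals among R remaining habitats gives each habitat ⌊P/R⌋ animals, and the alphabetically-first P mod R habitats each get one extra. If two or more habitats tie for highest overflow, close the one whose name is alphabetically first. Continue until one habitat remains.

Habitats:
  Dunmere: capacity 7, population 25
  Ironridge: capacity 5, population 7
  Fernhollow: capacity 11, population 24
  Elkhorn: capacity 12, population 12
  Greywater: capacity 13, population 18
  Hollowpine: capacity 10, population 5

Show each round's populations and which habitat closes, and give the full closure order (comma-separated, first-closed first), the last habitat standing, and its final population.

Round 1: Dunmere=25 Elkhorn=12 Fernhollow=24 Greywater=18 Hollowpine=5 Ironridge=7 → close Dunmere (overflow 18)
  25÷5 = 5 each, +1 to first 0
Round 2: Elkhorn=17 Fernhollow=29 Greywater=23 Hollowpine=10 Ironridge=12 → close Fernhollow (overflow 18)
  29÷4 = 7 each, +1 to first 1
Round 3: Elkhorn=25 Greywater=30 Hollowpine=17 Ironridge=19 → close Greywater (overflow 17)
  30÷3 = 10 each, +1 to first 0
Round 4: Elkhorn=35 Hollowpine=27 Ironridge=29 → close Ironridge (overflow 24)
  29÷2 = 14 each, +1 to first 1
Round 5: Elkhorn=50 Hollowpine=41 → close Elkhorn (overflow 38)
  50÷1 = 50 each, +1 to first 0

Closure order: Dunmere, Fernhollow, Greywater, Ironridge, Elkhorn
Last habitat: Hollowpine with 91 animals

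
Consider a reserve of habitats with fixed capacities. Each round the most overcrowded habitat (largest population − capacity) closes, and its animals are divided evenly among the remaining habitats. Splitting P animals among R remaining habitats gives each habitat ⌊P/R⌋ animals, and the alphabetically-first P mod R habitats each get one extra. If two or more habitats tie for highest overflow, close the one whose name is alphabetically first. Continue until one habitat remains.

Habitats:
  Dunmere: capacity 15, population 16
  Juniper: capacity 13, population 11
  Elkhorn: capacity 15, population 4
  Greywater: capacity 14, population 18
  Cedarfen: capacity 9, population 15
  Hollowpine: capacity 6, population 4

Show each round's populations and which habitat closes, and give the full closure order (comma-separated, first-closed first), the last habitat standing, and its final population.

Round 1: Cedarfen=15 Dunmere=16 Elkhorn=4 Greywater=18 Hollowpine=4 Juniper=11 → close Cedarfen (overflow 6)
  15÷5 = 3 each, +1 to first 0
Round 2: Dunmere=19 Elkhorn=7 Greywater=21 Hollowpine=7 Juniper=14 → close Greywater (overflow 7)
  21÷4 = 5 each, +1 to first 1
Round 3: Dunmere=25 Elkhorn=12 Hollowpine=12 Juniper=19 → close Dunmere (overflow 10)
  25÷3 = 8 each, +1 to first 1
Round 4: Elkhorn=21 Hollowpine=20 Juniper=27 → close Hollowpine (overflow 14)
  20÷2 = 10 each, +1 to first 0
Round 5: Elkhorn=31 Juniper=37 → close Juniper (overflow 24)
  37÷1 = 37 each, +1 to first 0

Closure order: Cedarfen, Greywater, Dunmere, Hollowpine, Juniper
Last habitat: Elkhorn with 68 animals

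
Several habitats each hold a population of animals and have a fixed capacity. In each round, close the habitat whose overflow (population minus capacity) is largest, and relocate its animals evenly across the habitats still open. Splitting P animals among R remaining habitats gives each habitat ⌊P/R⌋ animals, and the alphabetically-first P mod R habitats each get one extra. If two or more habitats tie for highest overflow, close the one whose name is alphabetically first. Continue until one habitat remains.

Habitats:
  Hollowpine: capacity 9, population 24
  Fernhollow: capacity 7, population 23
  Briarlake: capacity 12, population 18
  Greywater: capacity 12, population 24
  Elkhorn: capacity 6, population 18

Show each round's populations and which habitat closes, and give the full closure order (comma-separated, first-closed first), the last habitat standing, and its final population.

Closure order: Fernhollow, Hollowpine, Elkhorn, Greywater
Last habitat: Briarlake with 107 animals

Round 1: Briarlake=18 Elkhorn=18 Fernhollow=23 Greywater=24 Hollowpine=24 → close Fernhollow (overflow 16)
  23÷4 = 5 each, +1 to first 3
Round 2: Briarlake=24 Elkhorn=24 Greywater=30 Hollowpine=29 → close Hollowpine (overflow 20)
  29÷3 = 9 each, +1 to first 2
Round 3: Briarlake=34 Elkhorn=34 Greywater=39 → close Elkhorn (overflow 28)
  34÷2 = 17 each, +1 to first 0
Round 4: Briarlake=51 Greywater=56 → close Greywater (overflow 44)
  56÷1 = 56 each, +1 to first 0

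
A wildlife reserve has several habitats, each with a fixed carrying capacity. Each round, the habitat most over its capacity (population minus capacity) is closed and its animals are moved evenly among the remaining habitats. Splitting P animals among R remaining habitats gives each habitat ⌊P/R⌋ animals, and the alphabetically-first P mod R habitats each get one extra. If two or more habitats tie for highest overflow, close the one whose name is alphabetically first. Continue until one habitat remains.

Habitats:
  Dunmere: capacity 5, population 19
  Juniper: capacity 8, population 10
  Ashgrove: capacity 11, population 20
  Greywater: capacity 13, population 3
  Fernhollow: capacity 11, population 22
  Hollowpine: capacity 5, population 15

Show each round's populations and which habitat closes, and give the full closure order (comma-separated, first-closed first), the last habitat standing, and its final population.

Closure order: Dunmere, Fernhollow, Ashgrove, Hollowpine, Juniper
Last habitat: Greywater with 89 animals

Round 1: Ashgrove=20 Dunmere=19 Fernhollow=22 Greywater=3 Hollowpine=15 Juniper=10 → close Dunmere (overflow 14)
  19÷5 = 3 each, +1 to first 4
Round 2: Ashgrove=24 Fernhollow=26 Greywater=7 Hollowpine=19 Juniper=13 → close Fernhollow (overflow 15)
  26÷4 = 6 each, +1 to first 2
Round 3: Ashgrove=31 Greywater=14 Hollowpine=25 Juniper=19 → close Ashgrove (overflow 20)
  31÷3 = 10 each, +1 to first 1
Round 4: Greywater=25 Hollowpine=35 Juniper=29 → close Hollowpine (overflow 30)
  35÷2 = 17 each, +1 to first 1
Round 5: Greywater=43 Juniper=46 → close Juniper (overflow 38)
  46÷1 = 46 each, +1 to first 0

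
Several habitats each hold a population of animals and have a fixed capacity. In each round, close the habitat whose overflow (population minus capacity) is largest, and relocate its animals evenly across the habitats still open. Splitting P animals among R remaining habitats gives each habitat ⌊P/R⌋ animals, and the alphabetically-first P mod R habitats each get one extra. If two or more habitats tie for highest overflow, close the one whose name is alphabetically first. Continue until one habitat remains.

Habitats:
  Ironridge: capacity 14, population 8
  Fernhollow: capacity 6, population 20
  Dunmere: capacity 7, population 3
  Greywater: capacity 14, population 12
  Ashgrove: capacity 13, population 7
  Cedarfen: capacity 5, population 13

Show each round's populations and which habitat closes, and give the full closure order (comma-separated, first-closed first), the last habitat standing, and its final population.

Round 1: Ashgrove=7 Cedarfen=13 Dunmere=3 Fernhollow=20 Greywater=12 Ironridge=8 → close Fernhollow (overflow 14)
  20÷5 = 4 each, +1 to first 0
Round 2: Ashgrove=11 Cedarfen=17 Dunmere=7 Greywater=16 Ironridge=12 → close Cedarfen (overflow 12)
  17÷4 = 4 each, +1 to first 1
Round 3: Ashgrove=16 Dunmere=11 Greywater=20 Ironridge=16 → close Greywater (overflow 6)
  20÷3 = 6 each, +1 to first 2
Round 4: Ashgrove=23 Dunmere=18 Ironridge=22 → close Dunmere (overflow 11)
  18÷2 = 9 each, +1 to first 0
Round 5: Ashgrove=32 Ironridge=31 → close Ashgrove (overflow 19)
  32÷1 = 32 each, +1 to first 0

Closure order: Fernhollow, Cedarfen, Greywater, Dunmere, Ashgrove
Last habitat: Ironridge with 63 animals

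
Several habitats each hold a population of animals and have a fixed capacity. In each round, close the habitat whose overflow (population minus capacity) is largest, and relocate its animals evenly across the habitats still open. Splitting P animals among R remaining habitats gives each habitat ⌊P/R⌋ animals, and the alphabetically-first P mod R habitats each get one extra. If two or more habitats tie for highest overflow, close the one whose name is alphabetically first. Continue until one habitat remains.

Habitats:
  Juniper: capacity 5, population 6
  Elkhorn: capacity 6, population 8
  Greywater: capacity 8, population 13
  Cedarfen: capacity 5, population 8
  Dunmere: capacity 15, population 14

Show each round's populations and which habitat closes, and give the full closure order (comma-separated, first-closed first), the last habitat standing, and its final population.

Round 1: Cedarfen=8 Dunmere=14 Elkhorn=8 Greywater=13 Juniper=6 → close Greywater (overflow 5)
  13÷4 = 3 each, +1 to first 1
Round 2: Cedarfen=12 Dunmere=17 Elkhorn=11 Juniper=9 → close Cedarfen (overflow 7)
  12÷3 = 4 each, +1 to first 0
Round 3: Dunmere=21 Elkhorn=15 Juniper=13 → close Elkhorn (overflow 9)
  15÷2 = 7 each, +1 to first 1
Round 4: Dunmere=29 Juniper=20 → close Juniper (overflow 15)
  20÷1 = 20 each, +1 to first 0

Closure order: Greywater, Cedarfen, Elkhorn, Juniper
Last habitat: Dunmere with 49 animals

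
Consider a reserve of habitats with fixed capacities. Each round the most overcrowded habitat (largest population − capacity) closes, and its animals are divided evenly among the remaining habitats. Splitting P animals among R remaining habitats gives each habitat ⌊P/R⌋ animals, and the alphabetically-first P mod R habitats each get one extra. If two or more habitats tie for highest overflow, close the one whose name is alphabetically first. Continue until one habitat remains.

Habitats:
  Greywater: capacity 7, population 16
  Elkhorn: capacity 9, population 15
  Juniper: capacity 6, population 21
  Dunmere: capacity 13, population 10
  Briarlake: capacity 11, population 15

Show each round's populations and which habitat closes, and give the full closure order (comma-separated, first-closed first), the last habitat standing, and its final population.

Closure order: Juniper, Greywater, Elkhorn, Briarlake
Last habitat: Dunmere with 77 animals

Round 1: Briarlake=15 Dunmere=10 Elkhorn=15 Greywater=16 Juniper=21 → close Juniper (overflow 15)
  21÷4 = 5 each, +1 to first 1
Round 2: Briarlake=21 Dunmere=15 Elkhorn=20 Greywater=21 → close Greywater (overflow 14)
  21÷3 = 7 each, +1 to first 0
Round 3: Briarlake=28 Dunmere=22 Elkhorn=27 → close Elkhorn (overflow 18)
  27÷2 = 13 each, +1 to first 1
Round 4: Briarlake=42 Dunmere=35 → close Briarlake (overflow 31)
  42÷1 = 42 each, +1 to first 0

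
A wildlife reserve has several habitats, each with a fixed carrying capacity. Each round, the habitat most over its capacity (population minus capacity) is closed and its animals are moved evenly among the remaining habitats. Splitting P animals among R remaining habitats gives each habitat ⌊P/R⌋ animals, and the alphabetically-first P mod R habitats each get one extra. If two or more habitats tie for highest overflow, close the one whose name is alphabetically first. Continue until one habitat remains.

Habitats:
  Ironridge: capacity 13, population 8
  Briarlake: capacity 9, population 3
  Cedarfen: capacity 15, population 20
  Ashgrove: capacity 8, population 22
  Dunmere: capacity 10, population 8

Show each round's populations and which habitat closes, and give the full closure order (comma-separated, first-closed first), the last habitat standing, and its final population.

Round 1: Ashgrove=22 Briarlake=3 Cedarfen=20 Dunmere=8 Ironridge=8 → close Ashgrove (overflow 14)
  22÷4 = 5 each, +1 to first 2
Round 2: Briarlake=9 Cedarfen=26 Dunmere=13 Ironridge=13 → close Cedarfen (overflow 11)
  26÷3 = 8 each, +1 to first 2
Round 3: Briarlake=18 Dunmere=22 Ironridge=21 → close Dunmere (overflow 12)
  22÷2 = 11 each, +1 to first 0
Round 4: Briarlake=29 Ironridge=32 → close Briarlake (overflow 20)
  29÷1 = 29 each, +1 to first 0

Closure order: Ashgrove, Cedarfen, Dunmere, Briarlake
Last habitat: Ironridge with 61 animals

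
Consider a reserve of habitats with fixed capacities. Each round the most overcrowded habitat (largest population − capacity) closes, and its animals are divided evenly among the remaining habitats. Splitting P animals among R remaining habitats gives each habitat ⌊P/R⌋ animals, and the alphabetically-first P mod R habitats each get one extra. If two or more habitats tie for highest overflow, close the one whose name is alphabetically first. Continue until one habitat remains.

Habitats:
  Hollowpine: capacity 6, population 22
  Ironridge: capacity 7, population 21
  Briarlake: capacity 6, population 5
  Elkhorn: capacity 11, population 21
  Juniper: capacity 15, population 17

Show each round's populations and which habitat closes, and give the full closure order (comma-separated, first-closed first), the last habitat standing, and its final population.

Closure order: Hollowpine, Ironridge, Elkhorn, Juniper
Last habitat: Briarlake with 86 animals

Round 1: Briarlake=5 Elkhorn=21 Hollowpine=22 Ironridge=21 Juniper=17 → close Hollowpine (overflow 16)
  22÷4 = 5 each, +1 to first 2
Round 2: Briarlake=11 Elkhorn=27 Ironridge=26 Juniper=22 → close Ironridge (overflow 19)
  26÷3 = 8 each, +1 to first 2
Round 3: Briarlake=20 Elkhorn=36 Juniper=30 → close Elkhorn (overflow 25)
  36÷2 = 18 each, +1 to first 0
Round 4: Briarlake=38 Juniper=48 → close Juniper (overflow 33)
  48÷1 = 48 each, +1 to first 0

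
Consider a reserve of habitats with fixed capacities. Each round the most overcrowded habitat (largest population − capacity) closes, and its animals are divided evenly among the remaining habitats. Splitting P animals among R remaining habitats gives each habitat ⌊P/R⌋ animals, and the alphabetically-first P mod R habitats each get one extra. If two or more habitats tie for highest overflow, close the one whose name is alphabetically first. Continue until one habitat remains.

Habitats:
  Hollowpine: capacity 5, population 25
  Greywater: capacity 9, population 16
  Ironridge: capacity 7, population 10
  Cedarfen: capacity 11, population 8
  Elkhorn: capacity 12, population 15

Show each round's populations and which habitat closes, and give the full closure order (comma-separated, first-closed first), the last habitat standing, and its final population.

Round 1: Cedarfen=8 Elkhorn=15 Greywater=16 Hollowpine=25 Ironridge=10 → close Hollowpine (overflow 20)
  25÷4 = 6 each, +1 to first 1
Round 2: Cedarfen=15 Elkhorn=21 Greywater=22 Ironridge=16 → close Greywater (overflow 13)
  22÷3 = 7 each, +1 to first 1
Round 3: Cedarfen=23 Elkhorn=28 Ironridge=23 → close Elkhorn (overflow 16)
  28÷2 = 14 each, +1 to first 0
Round 4: Cedarfen=37 Ironridge=37 → close Ironridge (overflow 30)
  37÷1 = 37 each, +1 to first 0

Closure order: Hollowpine, Greywater, Elkhorn, Ironridge
Last habitat: Cedarfen with 74 animals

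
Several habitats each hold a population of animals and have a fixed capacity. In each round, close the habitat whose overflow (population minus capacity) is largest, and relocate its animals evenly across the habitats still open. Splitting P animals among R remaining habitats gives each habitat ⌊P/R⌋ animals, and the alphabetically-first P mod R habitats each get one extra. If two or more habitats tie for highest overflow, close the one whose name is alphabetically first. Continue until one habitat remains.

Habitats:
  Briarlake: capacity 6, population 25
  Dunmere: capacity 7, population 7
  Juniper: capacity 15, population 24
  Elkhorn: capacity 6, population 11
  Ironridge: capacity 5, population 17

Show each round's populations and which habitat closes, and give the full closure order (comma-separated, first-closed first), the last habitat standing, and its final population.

Closure order: Briarlake, Ironridge, Juniper, Elkhorn
Last habitat: Dunmere with 84 animals

Round 1: Briarlake=25 Dunmere=7 Elkhorn=11 Ironridge=17 Juniper=24 → close Briarlake (overflow 19)
  25÷4 = 6 each, +1 to first 1
Round 2: Dunmere=14 Elkhorn=17 Ironridge=23 Juniper=30 → close Ironridge (overflow 18)
  23÷3 = 7 each, +1 to first 2
Round 3: Dunmere=22 Elkhorn=25 Juniper=37 → close Juniper (overflow 22)
  37÷2 = 18 each, +1 to first 1
Round 4: Dunmere=41 Elkhorn=43 → close Elkhorn (overflow 37)
  43÷1 = 43 each, +1 to first 0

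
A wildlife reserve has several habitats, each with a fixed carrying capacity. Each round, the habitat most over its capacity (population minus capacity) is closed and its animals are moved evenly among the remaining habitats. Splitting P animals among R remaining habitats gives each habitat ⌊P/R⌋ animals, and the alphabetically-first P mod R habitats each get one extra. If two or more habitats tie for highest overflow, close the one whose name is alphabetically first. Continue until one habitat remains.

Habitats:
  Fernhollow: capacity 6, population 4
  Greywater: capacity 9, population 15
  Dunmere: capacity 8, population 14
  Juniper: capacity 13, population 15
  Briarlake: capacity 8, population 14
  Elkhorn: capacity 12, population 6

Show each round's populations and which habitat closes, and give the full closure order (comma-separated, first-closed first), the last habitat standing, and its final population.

Closure order: Briarlake, Dunmere, Greywater, Juniper, Fernhollow
Last habitat: Elkhorn with 68 animals

Round 1: Briarlake=14 Dunmere=14 Elkhorn=6 Fernhollow=4 Greywater=15 Juniper=15 → close Briarlake (overflow 6)
  14÷5 = 2 each, +1 to first 4
Round 2: Dunmere=17 Elkhorn=9 Fernhollow=7 Greywater=18 Juniper=17 → close Dunmere (overflow 9)
  17÷4 = 4 each, +1 to first 1
Round 3: Elkhorn=14 Fernhollow=11 Greywater=22 Juniper=21 → close Greywater (overflow 13)
  22÷3 = 7 each, +1 to first 1
Round 4: Elkhorn=22 Fernhollow=18 Juniper=28 → close Juniper (overflow 15)
  28÷2 = 14 each, +1 to first 0
Round 5: Elkhorn=36 Fernhollow=32 → close Fernhollow (overflow 26)
  32÷1 = 32 each, +1 to first 0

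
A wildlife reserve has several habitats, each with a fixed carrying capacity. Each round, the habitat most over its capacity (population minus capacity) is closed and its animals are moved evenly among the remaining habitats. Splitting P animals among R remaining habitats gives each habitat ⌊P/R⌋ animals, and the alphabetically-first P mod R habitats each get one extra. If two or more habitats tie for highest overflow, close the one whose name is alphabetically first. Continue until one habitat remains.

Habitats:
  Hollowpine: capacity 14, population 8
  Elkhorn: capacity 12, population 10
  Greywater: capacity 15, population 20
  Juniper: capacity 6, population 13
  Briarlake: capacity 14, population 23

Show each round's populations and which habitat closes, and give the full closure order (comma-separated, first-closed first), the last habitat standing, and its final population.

Closure order: Briarlake, Juniper, Greywater, Elkhorn
Last habitat: Hollowpine with 74 animals

Round 1: Briarlake=23 Elkhorn=10 Greywater=20 Hollowpine=8 Juniper=13 → close Briarlake (overflow 9)
  23÷4 = 5 each, +1 to first 3
Round 2: Elkhorn=16 Greywater=26 Hollowpine=14 Juniper=18 → close Juniper (overflow 12)
  18÷3 = 6 each, +1 to first 0
Round 3: Elkhorn=22 Greywater=32 Hollowpine=20 → close Greywater (overflow 17)
  32÷2 = 16 each, +1 to first 0
Round 4: Elkhorn=38 Hollowpine=36 → close Elkhorn (overflow 26)
  38÷1 = 38 each, +1 to first 0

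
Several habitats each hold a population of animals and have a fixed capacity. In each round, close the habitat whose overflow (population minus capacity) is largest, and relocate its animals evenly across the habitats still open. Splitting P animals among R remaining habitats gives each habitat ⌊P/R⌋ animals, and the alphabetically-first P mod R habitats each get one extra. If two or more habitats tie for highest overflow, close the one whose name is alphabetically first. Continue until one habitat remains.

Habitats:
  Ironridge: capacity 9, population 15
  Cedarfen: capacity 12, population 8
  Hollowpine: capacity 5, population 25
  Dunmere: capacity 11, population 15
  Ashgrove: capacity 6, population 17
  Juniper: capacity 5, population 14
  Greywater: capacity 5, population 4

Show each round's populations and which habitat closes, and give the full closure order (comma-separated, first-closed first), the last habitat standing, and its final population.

Closure order: Hollowpine, Ashgrove, Juniper, Dunmere, Ironridge, Greywater
Last habitat: Cedarfen with 98 animals

Round 1: Ashgrove=17 Cedarfen=8 Dunmere=15 Greywater=4 Hollowpine=25 Ironridge=15 Juniper=14 → close Hollowpine (overflow 20)
  25÷6 = 4 each, +1 to first 1
Round 2: Ashgrove=22 Cedarfen=12 Dunmere=19 Greywater=8 Ironridge=19 Juniper=18 → close Ashgrove (overflow 16)
  22÷5 = 4 each, +1 to first 2
Round 3: Cedarfen=17 Dunmere=24 Greywater=12 Ironridge=23 Juniper=22 → close Juniper (overflow 17)
  22÷4 = 5 each, +1 to first 2
Round 4: Cedarfen=23 Dunmere=30 Greywater=17 Ironridge=28 → close Dunmere (overflow 19)
  30÷3 = 10 each, +1 to first 0
Round 5: Cedarfen=33 Greywater=27 Ironridge=38 → close Ironridge (overflow 29)
  38÷2 = 19 each, +1 to first 0
Round 6: Cedarfen=52 Greywater=46 → close Greywater (overflow 41)
  46÷1 = 46 each, +1 to first 0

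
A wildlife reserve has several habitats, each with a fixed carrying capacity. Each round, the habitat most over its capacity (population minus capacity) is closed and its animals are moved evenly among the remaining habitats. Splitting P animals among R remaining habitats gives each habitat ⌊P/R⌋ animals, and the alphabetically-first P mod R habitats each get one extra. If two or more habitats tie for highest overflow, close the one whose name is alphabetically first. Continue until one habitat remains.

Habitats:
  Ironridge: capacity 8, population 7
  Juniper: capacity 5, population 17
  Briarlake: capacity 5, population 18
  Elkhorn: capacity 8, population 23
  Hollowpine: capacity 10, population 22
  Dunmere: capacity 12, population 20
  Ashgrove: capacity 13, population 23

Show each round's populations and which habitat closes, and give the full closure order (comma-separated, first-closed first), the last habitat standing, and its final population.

Closure order: Elkhorn, Briarlake, Hollowpine, Ashgrove, Dunmere, Juniper
Last habitat: Ironridge with 130 animals

Round 1: Ashgrove=23 Briarlake=18 Dunmere=20 Elkhorn=23 Hollowpine=22 Ironridge=7 Juniper=17 → close Elkhorn (overflow 15)
  23÷6 = 3 each, +1 to first 5
Round 2: Ashgrove=27 Briarlake=22 Dunmere=24 Hollowpine=26 Ironridge=11 Juniper=20 → close Briarlake (overflow 17)
  22÷5 = 4 each, +1 to first 2
Round 3: Ashgrove=32 Dunmere=29 Hollowpine=30 Ironridge=15 Juniper=24 → close Hollowpine (overflow 20)
  30÷4 = 7 each, +1 to first 2
Round 4: Ashgrove=40 Dunmere=37 Ironridge=22 Juniper=31 → close Ashgrove (overflow 27)
  40÷3 = 13 each, +1 to first 1
Round 5: Dunmere=51 Ironridge=35 Juniper=44 → close Dunmere (overflow 39)
  51÷2 = 25 each, +1 to first 1
Round 6: Ironridge=61 Juniper=69 → close Juniper (overflow 64)
  69÷1 = 69 each, +1 to first 0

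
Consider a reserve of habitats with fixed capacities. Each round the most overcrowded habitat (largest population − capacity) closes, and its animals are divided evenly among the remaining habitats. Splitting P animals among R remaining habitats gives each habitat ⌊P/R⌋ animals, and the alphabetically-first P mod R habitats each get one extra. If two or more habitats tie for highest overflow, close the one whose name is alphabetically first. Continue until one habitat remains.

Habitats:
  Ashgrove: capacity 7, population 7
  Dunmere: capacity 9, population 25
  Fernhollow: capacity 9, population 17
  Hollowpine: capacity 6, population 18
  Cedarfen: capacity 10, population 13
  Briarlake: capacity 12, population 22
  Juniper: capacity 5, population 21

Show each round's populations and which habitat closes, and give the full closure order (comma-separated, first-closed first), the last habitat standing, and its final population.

Round 1: Ashgrove=7 Briarlake=22 Cedarfen=13 Dunmere=25 Fernhollow=17 Hollowpine=18 Juniper=21 → close Dunmere (overflow 16)
  25÷6 = 4 each, +1 to first 1
Round 2: Ashgrove=12 Briarlake=26 Cedarfen=17 Fernhollow=21 Hollowpine=22 Juniper=25 → close Juniper (overflow 20)
  25÷5 = 5 each, +1 to first 0
Round 3: Ashgrove=17 Briarlake=31 Cedarfen=22 Fernhollow=26 Hollowpine=27 → close Hollowpine (overflow 21)
  27÷4 = 6 each, +1 to first 3
Round 4: Ashgrove=24 Briarlake=38 Cedarfen=29 Fernhollow=32 → close Briarlake (overflow 26)
  38÷3 = 12 each, +1 to first 2
Round 5: Ashgrove=37 Cedarfen=42 Fernhollow=44 → close Fernhollow (overflow 35)
  44÷2 = 22 each, +1 to first 0
Round 6: Ashgrove=59 Cedarfen=64 → close Cedarfen (overflow 54)
  64÷1 = 64 each, +1 to first 0

Closure order: Dunmere, Juniper, Hollowpine, Briarlake, Fernhollow, Cedarfen
Last habitat: Ashgrove with 123 animals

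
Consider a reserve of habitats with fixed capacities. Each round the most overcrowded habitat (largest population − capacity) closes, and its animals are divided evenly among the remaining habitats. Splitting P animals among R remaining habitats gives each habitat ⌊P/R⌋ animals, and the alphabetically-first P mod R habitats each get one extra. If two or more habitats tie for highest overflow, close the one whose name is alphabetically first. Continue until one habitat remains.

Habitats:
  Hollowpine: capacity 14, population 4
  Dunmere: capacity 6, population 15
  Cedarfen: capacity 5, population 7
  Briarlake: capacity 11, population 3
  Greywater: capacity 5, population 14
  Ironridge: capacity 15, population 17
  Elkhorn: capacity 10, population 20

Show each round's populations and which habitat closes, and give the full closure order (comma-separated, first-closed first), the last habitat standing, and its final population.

Closure order: Elkhorn, Dunmere, Greywater, Cedarfen, Ironridge, Briarlake
Last habitat: Hollowpine with 80 animals

Round 1: Briarlake=3 Cedarfen=7 Dunmere=15 Elkhorn=20 Greywater=14 Hollowpine=4 Ironridge=17 → close Elkhorn (overflow 10)
  20÷6 = 3 each, +1 to first 2
Round 2: Briarlake=7 Cedarfen=11 Dunmere=18 Greywater=17 Hollowpine=7 Ironridge=20 → close Dunmere (overflow 12)
  18÷5 = 3 each, +1 to first 3
Round 3: Briarlake=11 Cedarfen=15 Greywater=21 Hollowpine=10 Ironridge=23 → close Greywater (overflow 16)
  21÷4 = 5 each, +1 to first 1
Round 4: Briarlake=17 Cedarfen=20 Hollowpine=15 Ironridge=28 → close Cedarfen (overflow 15)
  20÷3 = 6 each, +1 to first 2
Round 5: Briarlake=24 Hollowpine=22 Ironridge=34 → close Ironridge (overflow 19)
  34÷2 = 17 each, +1 to first 0
Round 6: Briarlake=41 Hollowpine=39 → close Briarlake (overflow 30)
  41÷1 = 41 each, +1 to first 0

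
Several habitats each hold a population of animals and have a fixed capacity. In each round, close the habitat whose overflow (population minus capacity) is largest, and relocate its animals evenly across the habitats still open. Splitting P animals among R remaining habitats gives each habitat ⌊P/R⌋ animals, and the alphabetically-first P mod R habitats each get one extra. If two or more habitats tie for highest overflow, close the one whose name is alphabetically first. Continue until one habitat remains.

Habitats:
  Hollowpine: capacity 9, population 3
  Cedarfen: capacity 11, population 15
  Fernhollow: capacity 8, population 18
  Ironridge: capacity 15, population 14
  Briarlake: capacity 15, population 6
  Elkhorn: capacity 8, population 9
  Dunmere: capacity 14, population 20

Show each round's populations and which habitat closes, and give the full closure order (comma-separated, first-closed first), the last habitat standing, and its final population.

Round 1: Briarlake=6 Cedarfen=15 Dunmere=20 Elkhorn=9 Fernhollow=18 Hollowpine=3 Ironridge=14 → close Fernhollow (overflow 10)
  18÷6 = 3 each, +1 to first 0
Round 2: Briarlake=9 Cedarfen=18 Dunmere=23 Elkhorn=12 Hollowpine=6 Ironridge=17 → close Dunmere (overflow 9)
  23÷5 = 4 each, +1 to first 3
Round 3: Briarlake=14 Cedarfen=23 Elkhorn=17 Hollowpine=10 Ironridge=21 → close Cedarfen (overflow 12)
  23÷4 = 5 each, +1 to first 3
Round 4: Briarlake=20 Elkhorn=23 Hollowpine=16 Ironridge=26 → close Elkhorn (overflow 15)
  23÷3 = 7 each, +1 to first 2
Round 5: Briarlake=28 Hollowpine=24 Ironridge=33 → close Ironridge (overflow 18)
  33÷2 = 16 each, +1 to first 1
Round 6: Briarlake=45 Hollowpine=40 → close Hollowpine (overflow 31)
  40÷1 = 40 each, +1 to first 0

Closure order: Fernhollow, Dunmere, Cedarfen, Elkhorn, Ironridge, Hollowpine
Last habitat: Briarlake with 85 animals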